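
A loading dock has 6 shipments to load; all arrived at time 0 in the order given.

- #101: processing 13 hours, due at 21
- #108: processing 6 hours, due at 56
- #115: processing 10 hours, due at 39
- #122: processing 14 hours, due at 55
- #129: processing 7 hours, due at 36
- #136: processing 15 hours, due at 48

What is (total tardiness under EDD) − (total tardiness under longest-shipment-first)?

EDD (increasing due date): #101 #129 #115 #136 #122 #108.
#101: 0→13, due 21, tardiness 0
#129: 13→20, due 36, tardiness 0
#115: 20→30, due 39, tardiness 0
#136: 30→45, due 48, tardiness 0
#122: 45→59, due 55, tardiness 4
#108: 59→65, due 56, tardiness 9
Sum = 0+0+0+0+4+9 = 13.
LPT (decreasing processing time): #136 #122 #101 #115 #129 #108.
#136: 0→15, due 48, tardiness 0
#122: 15→29, due 55, tardiness 0
#101: 29→42, due 21, tardiness 21
#115: 42→52, due 39, tardiness 13
#129: 52→59, due 36, tardiness 23
#108: 59→65, due 56, tardiness 9
Sum = 0+0+21+13+23+9 = 66.
Difference = 13 − 66 = -53.

-53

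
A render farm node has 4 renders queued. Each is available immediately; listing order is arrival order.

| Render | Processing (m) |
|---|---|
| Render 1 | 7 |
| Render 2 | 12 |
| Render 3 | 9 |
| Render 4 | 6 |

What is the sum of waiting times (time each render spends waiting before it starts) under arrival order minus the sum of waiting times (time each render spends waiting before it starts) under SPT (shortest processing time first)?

13

FIFO (arrival order): Render 1 Render 2 Render 3 Render 4.
Render 1: waits 0, runs 0→7
Render 2: waits 7, runs 7→19
Render 3: waits 19, runs 19→28
Render 4: waits 28, runs 28→34
Sum = 0+7+19+28 = 54.
SPT (increasing processing time): Render 4 Render 1 Render 3 Render 2.
Render 4: waits 0, runs 0→6
Render 1: waits 6, runs 6→13
Render 3: waits 13, runs 13→22
Render 2: waits 22, runs 22→34
Sum = 0+6+13+22 = 41.
Difference = 54 − 41 = 13.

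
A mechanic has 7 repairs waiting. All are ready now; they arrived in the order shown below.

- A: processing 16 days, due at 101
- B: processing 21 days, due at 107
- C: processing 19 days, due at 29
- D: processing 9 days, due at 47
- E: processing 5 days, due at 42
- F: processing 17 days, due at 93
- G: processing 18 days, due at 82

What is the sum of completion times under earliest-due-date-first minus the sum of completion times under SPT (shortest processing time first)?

34

EDD (increasing due date): C E D G F A B.
C: 0→19
E: 19→24
D: 24→33
G: 33→51
F: 51→68
A: 68→84
B: 84→105
Sum = 19+24+33+51+68+84+105 = 384.
SPT (increasing processing time): E D A F G C B.
E: 0→5
D: 5→14
A: 14→30
F: 30→47
G: 47→65
C: 65→84
B: 84→105
Sum = 5+14+30+47+65+84+105 = 350.
Difference = 384 − 350 = 34.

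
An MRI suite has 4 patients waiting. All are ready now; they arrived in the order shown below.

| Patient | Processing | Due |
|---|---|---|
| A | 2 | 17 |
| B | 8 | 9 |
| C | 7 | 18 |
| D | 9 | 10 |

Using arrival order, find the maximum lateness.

16

FIFO (arrival order): A B C D.
A: 0→2, due 17, lateness -15
B: 2→10, due 9, lateness 1
C: 10→17, due 18, lateness -1
D: 17→26, due 10, lateness 16
Maximum = 16.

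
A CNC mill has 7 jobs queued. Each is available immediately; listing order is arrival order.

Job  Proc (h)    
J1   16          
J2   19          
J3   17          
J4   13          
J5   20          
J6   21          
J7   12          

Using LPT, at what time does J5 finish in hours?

LPT (decreasing processing time): J6 J5 J2 J3 J1 J4 J7.
J6: 0→21
J5: 21→41

41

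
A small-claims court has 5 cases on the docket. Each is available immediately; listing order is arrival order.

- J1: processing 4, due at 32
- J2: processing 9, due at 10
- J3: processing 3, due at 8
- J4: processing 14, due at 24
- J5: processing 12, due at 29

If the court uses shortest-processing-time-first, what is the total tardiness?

24

SPT (increasing processing time): J3 J1 J2 J5 J4.
J3: 0→3, due 8, tardiness 0
J1: 3→7, due 32, tardiness 0
J2: 7→16, due 10, tardiness 6
J5: 16→28, due 29, tardiness 0
J4: 28→42, due 24, tardiness 18
Sum = 0+0+6+0+18 = 24.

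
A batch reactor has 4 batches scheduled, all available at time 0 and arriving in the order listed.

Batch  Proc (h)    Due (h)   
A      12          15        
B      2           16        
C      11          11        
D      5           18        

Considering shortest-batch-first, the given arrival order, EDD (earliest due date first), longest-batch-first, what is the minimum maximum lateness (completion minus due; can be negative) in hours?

SPT (increasing processing time): B D C A.
B: 0→2, due 16, lateness -14
D: 2→7, due 18, lateness -11
C: 7→18, due 11, lateness 7
A: 18→30, due 15, lateness 15
Maximum = 15.
FIFO (arrival order): A B C D.
A: 0→12, due 15, lateness -3
B: 12→14, due 16, lateness -2
C: 14→25, due 11, lateness 14
D: 25→30, due 18, lateness 12
Maximum = 14.
EDD (increasing due date): C A B D.
C: 0→11, due 11, lateness 0
A: 11→23, due 15, lateness 8
B: 23→25, due 16, lateness 9
D: 25→30, due 18, lateness 12
Maximum = 12.
LPT (decreasing processing time): A C D B.
A: 0→12, due 15, lateness -3
C: 12→23, due 11, lateness 12
D: 23→28, due 18, lateness 10
B: 28→30, due 16, lateness 14
Maximum = 14.
SPT 15, FIFO 14, EDD 12, LPT 14 → minimum 12.

12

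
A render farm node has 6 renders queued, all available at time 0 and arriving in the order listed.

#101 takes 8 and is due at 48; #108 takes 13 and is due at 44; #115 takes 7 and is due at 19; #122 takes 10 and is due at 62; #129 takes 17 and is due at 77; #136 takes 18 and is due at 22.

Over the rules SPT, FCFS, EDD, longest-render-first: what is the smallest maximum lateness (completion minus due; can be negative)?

SPT (increasing processing time): #115 #101 #122 #108 #129 #136.
#115: 0→7, due 19, lateness -12
#101: 7→15, due 48, lateness -33
#122: 15→25, due 62, lateness -37
#108: 25→38, due 44, lateness -6
#129: 38→55, due 77, lateness -22
#136: 55→73, due 22, lateness 51
Maximum = 51.
FIFO (arrival order): #101 #108 #115 #122 #129 #136.
#101: 0→8, due 48, lateness -40
#108: 8→21, due 44, lateness -23
#115: 21→28, due 19, lateness 9
#122: 28→38, due 62, lateness -24
#129: 38→55, due 77, lateness -22
#136: 55→73, due 22, lateness 51
Maximum = 51.
EDD (increasing due date): #115 #136 #108 #101 #122 #129.
#115: 0→7, due 19, lateness -12
#136: 7→25, due 22, lateness 3
#108: 25→38, due 44, lateness -6
#101: 38→46, due 48, lateness -2
#122: 46→56, due 62, lateness -6
#129: 56→73, due 77, lateness -4
Maximum = 3.
LPT (decreasing processing time): #136 #129 #108 #122 #101 #115.
#136: 0→18, due 22, lateness -4
#129: 18→35, due 77, lateness -42
#108: 35→48, due 44, lateness 4
#122: 48→58, due 62, lateness -4
#101: 58→66, due 48, lateness 18
#115: 66→73, due 19, lateness 54
Maximum = 54.
SPT 51, FIFO 51, EDD 3, LPT 54 → minimum 3.

3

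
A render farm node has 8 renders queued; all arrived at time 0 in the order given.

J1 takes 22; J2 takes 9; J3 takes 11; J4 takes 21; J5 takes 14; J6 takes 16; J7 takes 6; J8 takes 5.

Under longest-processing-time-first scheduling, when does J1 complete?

LPT (decreasing processing time): J1 J4 J6 J5 J3 J2 J7 J8.
J1: 0→22

22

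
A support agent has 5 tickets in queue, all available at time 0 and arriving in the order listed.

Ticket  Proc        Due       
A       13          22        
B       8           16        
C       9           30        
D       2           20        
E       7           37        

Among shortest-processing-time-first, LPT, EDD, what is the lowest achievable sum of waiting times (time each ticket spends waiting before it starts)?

54

SPT (increasing processing time): D E B C A.
D: waits 0, runs 0→2
E: waits 2, runs 2→9
B: waits 9, runs 9→17
C: waits 17, runs 17→26
A: waits 26, runs 26→39
Sum = 0+2+9+17+26 = 54.
LPT (decreasing processing time): A C B E D.
A: waits 0, runs 0→13
C: waits 13, runs 13→22
B: waits 22, runs 22→30
E: waits 30, runs 30→37
D: waits 37, runs 37→39
Sum = 0+13+22+30+37 = 102.
EDD (increasing due date): B D A C E.
B: waits 0, runs 0→8
D: waits 8, runs 8→10
A: waits 10, runs 10→23
C: waits 23, runs 23→32
E: waits 32, runs 32→39
Sum = 0+8+10+23+32 = 73.
SPT 54, LPT 102, EDD 73 → minimum 54.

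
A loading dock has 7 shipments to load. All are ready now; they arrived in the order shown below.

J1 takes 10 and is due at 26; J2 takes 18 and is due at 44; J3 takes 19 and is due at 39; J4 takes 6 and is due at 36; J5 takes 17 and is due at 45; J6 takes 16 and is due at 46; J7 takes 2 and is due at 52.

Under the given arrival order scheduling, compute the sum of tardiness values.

126

FIFO (arrival order): J1 J2 J3 J4 J5 J6 J7.
J1: 0→10, due 26, tardiness 0
J2: 10→28, due 44, tardiness 0
J3: 28→47, due 39, tardiness 8
J4: 47→53, due 36, tardiness 17
J5: 53→70, due 45, tardiness 25
J6: 70→86, due 46, tardiness 40
J7: 86→88, due 52, tardiness 36
Sum = 0+0+8+17+25+40+36 = 126.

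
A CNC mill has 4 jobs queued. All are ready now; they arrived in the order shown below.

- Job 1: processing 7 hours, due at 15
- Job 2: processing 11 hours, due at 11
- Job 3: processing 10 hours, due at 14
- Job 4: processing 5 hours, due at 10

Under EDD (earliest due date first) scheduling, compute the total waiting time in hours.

47

EDD (increasing due date): Job 4 Job 2 Job 3 Job 1.
Job 4: waits 0, runs 0→5
Job 2: waits 5, runs 5→16
Job 3: waits 16, runs 16→26
Job 1: waits 26, runs 26→33
Sum = 0+5+16+26 = 47.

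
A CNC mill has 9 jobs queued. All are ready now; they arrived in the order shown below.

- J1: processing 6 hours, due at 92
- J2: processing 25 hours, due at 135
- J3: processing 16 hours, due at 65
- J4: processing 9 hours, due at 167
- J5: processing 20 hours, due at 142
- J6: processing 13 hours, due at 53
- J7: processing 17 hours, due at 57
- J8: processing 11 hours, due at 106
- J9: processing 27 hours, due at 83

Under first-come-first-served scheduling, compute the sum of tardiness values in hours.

157

FIFO (arrival order): J1 J2 J3 J4 J5 J6 J7 J8 J9.
J1: 0→6, due 92, tardiness 0
J2: 6→31, due 135, tardiness 0
J3: 31→47, due 65, tardiness 0
J4: 47→56, due 167, tardiness 0
J5: 56→76, due 142, tardiness 0
J6: 76→89, due 53, tardiness 36
J7: 89→106, due 57, tardiness 49
J8: 106→117, due 106, tardiness 11
J9: 117→144, due 83, tardiness 61
Sum = 0+0+0+0+0+36+49+11+61 = 157.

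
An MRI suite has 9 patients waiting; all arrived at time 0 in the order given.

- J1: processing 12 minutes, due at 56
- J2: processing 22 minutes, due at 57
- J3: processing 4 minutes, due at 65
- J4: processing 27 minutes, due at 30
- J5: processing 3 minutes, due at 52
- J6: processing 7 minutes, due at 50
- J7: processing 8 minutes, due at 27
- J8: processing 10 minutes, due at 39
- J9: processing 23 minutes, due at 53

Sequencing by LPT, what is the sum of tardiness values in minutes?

LPT (decreasing processing time): J4 J9 J2 J1 J8 J7 J6 J3 J5.
J4: 0→27, due 30, tardiness 0
J9: 27→50, due 53, tardiness 0
J2: 50→72, due 57, tardiness 15
J1: 72→84, due 56, tardiness 28
J8: 84→94, due 39, tardiness 55
J7: 94→102, due 27, tardiness 75
J6: 102→109, due 50, tardiness 59
J3: 109→113, due 65, tardiness 48
J5: 113→116, due 52, tardiness 64
Sum = 0+0+15+28+55+75+59+48+64 = 344.

344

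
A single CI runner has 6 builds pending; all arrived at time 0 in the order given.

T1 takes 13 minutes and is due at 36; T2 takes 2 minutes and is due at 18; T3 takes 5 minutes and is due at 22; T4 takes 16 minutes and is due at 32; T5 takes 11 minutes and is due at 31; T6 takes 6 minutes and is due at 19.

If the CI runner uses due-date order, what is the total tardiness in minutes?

25

EDD (increasing due date): T2 T6 T3 T5 T4 T1.
T2: 0→2, due 18, tardiness 0
T6: 2→8, due 19, tardiness 0
T3: 8→13, due 22, tardiness 0
T5: 13→24, due 31, tardiness 0
T4: 24→40, due 32, tardiness 8
T1: 40→53, due 36, tardiness 17
Sum = 0+0+0+0+8+17 = 25.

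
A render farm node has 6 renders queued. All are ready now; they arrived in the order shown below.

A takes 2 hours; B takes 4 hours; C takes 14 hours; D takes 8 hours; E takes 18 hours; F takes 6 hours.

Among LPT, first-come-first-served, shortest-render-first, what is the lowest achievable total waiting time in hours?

LPT (decreasing processing time): E C D F B A.
E: waits 0, runs 0→18
C: waits 18, runs 18→32
D: waits 32, runs 32→40
F: waits 40, runs 40→46
B: waits 46, runs 46→50
A: waits 50, runs 50→52
Sum = 0+18+32+40+46+50 = 186.
FIFO (arrival order): A B C D E F.
A: waits 0, runs 0→2
B: waits 2, runs 2→6
C: waits 6, runs 6→20
D: waits 20, runs 20→28
E: waits 28, runs 28→46
F: waits 46, runs 46→52
Sum = 0+2+6+20+28+46 = 102.
SPT (increasing processing time): A B F D C E.
A: waits 0, runs 0→2
B: waits 2, runs 2→6
F: waits 6, runs 6→12
D: waits 12, runs 12→20
C: waits 20, runs 20→34
E: waits 34, runs 34→52
Sum = 0+2+6+12+20+34 = 74.
LPT 186, FIFO 102, SPT 74 → minimum 74.

74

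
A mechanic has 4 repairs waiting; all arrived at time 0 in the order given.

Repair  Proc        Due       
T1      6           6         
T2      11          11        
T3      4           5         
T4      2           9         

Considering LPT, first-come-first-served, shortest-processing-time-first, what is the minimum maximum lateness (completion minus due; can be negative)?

LPT (decreasing processing time): T2 T1 T3 T4.
T2: 0→11, due 11, lateness 0
T1: 11→17, due 6, lateness 11
T3: 17→21, due 5, lateness 16
T4: 21→23, due 9, lateness 14
Maximum = 16.
FIFO (arrival order): T1 T2 T3 T4.
T1: 0→6, due 6, lateness 0
T2: 6→17, due 11, lateness 6
T3: 17→21, due 5, lateness 16
T4: 21→23, due 9, lateness 14
Maximum = 16.
SPT (increasing processing time): T4 T3 T1 T2.
T4: 0→2, due 9, lateness -7
T3: 2→6, due 5, lateness 1
T1: 6→12, due 6, lateness 6
T2: 12→23, due 11, lateness 12
Maximum = 12.
LPT 16, FIFO 16, SPT 12 → minimum 12.

12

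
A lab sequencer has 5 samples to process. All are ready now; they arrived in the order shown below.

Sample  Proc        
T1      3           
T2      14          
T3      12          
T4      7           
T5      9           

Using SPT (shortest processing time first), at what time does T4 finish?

10

SPT (increasing processing time): T1 T4 T5 T3 T2.
T1: 0→3
T4: 3→10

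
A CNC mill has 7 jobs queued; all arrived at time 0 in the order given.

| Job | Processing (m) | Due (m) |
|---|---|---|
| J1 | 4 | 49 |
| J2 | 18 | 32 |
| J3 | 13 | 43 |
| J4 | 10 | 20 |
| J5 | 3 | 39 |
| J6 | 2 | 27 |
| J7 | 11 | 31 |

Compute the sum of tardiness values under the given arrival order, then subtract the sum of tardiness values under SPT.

58

FIFO (arrival order): J1 J2 J3 J4 J5 J6 J7.
J1: 0→4, due 49, tardiness 0
J2: 4→22, due 32, tardiness 0
J3: 22→35, due 43, tardiness 0
J4: 35→45, due 20, tardiness 25
J5: 45→48, due 39, tardiness 9
J6: 48→50, due 27, tardiness 23
J7: 50→61, due 31, tardiness 30
Sum = 0+0+0+25+9+23+30 = 87.
SPT (increasing processing time): J6 J5 J1 J4 J7 J3 J2.
J6: 0→2, due 27, tardiness 0
J5: 2→5, due 39, tardiness 0
J1: 5→9, due 49, tardiness 0
J4: 9→19, due 20, tardiness 0
J7: 19→30, due 31, tardiness 0
J3: 30→43, due 43, tardiness 0
J2: 43→61, due 32, tardiness 29
Sum = 0+0+0+0+0+0+29 = 29.
Difference = 87 − 29 = 58.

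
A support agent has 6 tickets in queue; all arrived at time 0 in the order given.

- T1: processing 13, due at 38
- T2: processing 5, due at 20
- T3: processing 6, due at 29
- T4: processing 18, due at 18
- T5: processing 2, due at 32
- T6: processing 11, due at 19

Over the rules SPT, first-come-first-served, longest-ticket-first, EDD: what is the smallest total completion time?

SPT (increasing processing time): T5 T2 T3 T6 T1 T4.
T5: 0→2
T2: 2→7
T3: 7→13
T6: 13→24
T1: 24→37
T4: 37→55
Sum = 2+7+13+24+37+55 = 138.
FIFO (arrival order): T1 T2 T3 T4 T5 T6.
T1: 0→13
T2: 13→18
T3: 18→24
T4: 24→42
T5: 42→44
T6: 44→55
Sum = 13+18+24+42+44+55 = 196.
LPT (decreasing processing time): T4 T1 T6 T3 T2 T5.
T4: 0→18
T1: 18→31
T6: 31→42
T3: 42→48
T2: 48→53
T5: 53→55
Sum = 18+31+42+48+53+55 = 247.
EDD (increasing due date): T4 T6 T2 T3 T5 T1.
T4: 0→18
T6: 18→29
T2: 29→34
T3: 34→40
T5: 40→42
T1: 42→55
Sum = 18+29+34+40+42+55 = 218.
SPT 138, FIFO 196, LPT 247, EDD 218 → minimum 138.

138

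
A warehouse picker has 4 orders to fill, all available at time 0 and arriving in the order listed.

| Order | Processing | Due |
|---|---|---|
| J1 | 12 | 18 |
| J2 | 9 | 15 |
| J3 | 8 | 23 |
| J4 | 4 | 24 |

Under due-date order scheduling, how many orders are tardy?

3

EDD (increasing due date): J2 J1 J3 J4.
J2: 0→9, due 15, tardiness 0
J1: 9→21, due 18, tardiness 3
J3: 21→29, due 23, tardiness 6
J4: 29→33, due 24, tardiness 9
Late orders: 3.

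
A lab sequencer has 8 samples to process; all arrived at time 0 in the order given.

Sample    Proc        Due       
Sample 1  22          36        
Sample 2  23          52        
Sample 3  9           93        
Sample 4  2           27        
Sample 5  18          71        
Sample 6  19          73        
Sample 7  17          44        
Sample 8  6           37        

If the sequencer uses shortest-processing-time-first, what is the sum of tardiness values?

121

SPT (increasing processing time): Sample 4 Sample 8 Sample 3 Sample 7 Sample 5 Sample 6 Sample 1 Sample 2.
Sample 4: 0→2, due 27, tardiness 0
Sample 8: 2→8, due 37, tardiness 0
Sample 3: 8→17, due 93, tardiness 0
Sample 7: 17→34, due 44, tardiness 0
Sample 5: 34→52, due 71, tardiness 0
Sample 6: 52→71, due 73, tardiness 0
Sample 1: 71→93, due 36, tardiness 57
Sample 2: 93→116, due 52, tardiness 64
Sum = 0+0+0+0+0+0+57+64 = 121.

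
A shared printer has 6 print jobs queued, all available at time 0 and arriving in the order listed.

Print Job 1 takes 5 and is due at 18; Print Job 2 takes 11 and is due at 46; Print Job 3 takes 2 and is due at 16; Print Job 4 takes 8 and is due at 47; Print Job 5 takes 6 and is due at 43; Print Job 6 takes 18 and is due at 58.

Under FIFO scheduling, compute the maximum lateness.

FIFO (arrival order): Print Job 1 Print Job 2 Print Job 3 Print Job 4 Print Job 5 Print Job 6.
Print Job 1: 0→5, due 18, lateness -13
Print Job 2: 5→16, due 46, lateness -30
Print Job 3: 16→18, due 16, lateness 2
Print Job 4: 18→26, due 47, lateness -21
Print Job 5: 26→32, due 43, lateness -11
Print Job 6: 32→50, due 58, lateness -8
Maximum = 2.

2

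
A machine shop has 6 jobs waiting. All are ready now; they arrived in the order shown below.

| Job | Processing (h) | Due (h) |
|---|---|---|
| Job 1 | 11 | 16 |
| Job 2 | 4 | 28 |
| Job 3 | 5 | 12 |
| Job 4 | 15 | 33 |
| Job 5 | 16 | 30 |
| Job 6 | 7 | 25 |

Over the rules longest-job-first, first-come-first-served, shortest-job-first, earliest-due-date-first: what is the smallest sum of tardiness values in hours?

LPT (decreasing processing time): Job 5 Job 4 Job 1 Job 6 Job 3 Job 2.
Job 5: 0→16, due 30, tardiness 0
Job 4: 16→31, due 33, tardiness 0
Job 1: 31→42, due 16, tardiness 26
Job 6: 42→49, due 25, tardiness 24
Job 3: 49→54, due 12, tardiness 42
Job 2: 54→58, due 28, tardiness 30
Sum = 0+0+26+24+42+30 = 122.
FIFO (arrival order): Job 1 Job 2 Job 3 Job 4 Job 5 Job 6.
Job 1: 0→11, due 16, tardiness 0
Job 2: 11→15, due 28, tardiness 0
Job 3: 15→20, due 12, tardiness 8
Job 4: 20→35, due 33, tardiness 2
Job 5: 35→51, due 30, tardiness 21
Job 6: 51→58, due 25, tardiness 33
Sum = 0+0+8+2+21+33 = 64.
SPT (increasing processing time): Job 2 Job 3 Job 6 Job 1 Job 4 Job 5.
Job 2: 0→4, due 28, tardiness 0
Job 3: 4→9, due 12, tardiness 0
Job 6: 9→16, due 25, tardiness 0
Job 1: 16→27, due 16, tardiness 11
Job 4: 27→42, due 33, tardiness 9
Job 5: 42→58, due 30, tardiness 28
Sum = 0+0+0+11+9+28 = 48.
EDD (increasing due date): Job 3 Job 1 Job 6 Job 2 Job 5 Job 4.
Job 3: 0→5, due 12, tardiness 0
Job 1: 5→16, due 16, tardiness 0
Job 6: 16→23, due 25, tardiness 0
Job 2: 23→27, due 28, tardiness 0
Job 5: 27→43, due 30, tardiness 13
Job 4: 43→58, due 33, tardiness 25
Sum = 0+0+0+0+13+25 = 38.
LPT 122, FIFO 64, SPT 48, EDD 38 → minimum 38.

38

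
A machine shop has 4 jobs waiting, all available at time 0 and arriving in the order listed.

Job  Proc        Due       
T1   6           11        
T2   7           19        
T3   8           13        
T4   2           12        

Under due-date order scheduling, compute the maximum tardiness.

4

EDD (increasing due date): T1 T4 T3 T2.
T1: 0→6, due 11, tardiness 0
T4: 6→8, due 12, tardiness 0
T3: 8→16, due 13, tardiness 3
T2: 16→23, due 19, tardiness 4
Maximum = 4.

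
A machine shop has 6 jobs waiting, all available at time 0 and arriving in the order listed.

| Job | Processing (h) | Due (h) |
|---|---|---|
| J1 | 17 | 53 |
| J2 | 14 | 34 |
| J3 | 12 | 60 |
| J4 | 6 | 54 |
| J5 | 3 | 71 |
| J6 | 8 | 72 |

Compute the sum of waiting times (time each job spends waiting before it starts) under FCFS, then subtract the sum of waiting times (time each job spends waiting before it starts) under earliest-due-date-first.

FIFO (arrival order): J1 J2 J3 J4 J5 J6.
J1: waits 0, runs 0→17
J2: waits 17, runs 17→31
J3: waits 31, runs 31→43
J4: waits 43, runs 43→49
J5: waits 49, runs 49→52
J6: waits 52, runs 52→60
Sum = 0+17+31+43+49+52 = 192.
EDD (increasing due date): J2 J1 J4 J3 J5 J6.
J2: waits 0, runs 0→14
J1: waits 14, runs 14→31
J4: waits 31, runs 31→37
J3: waits 37, runs 37→49
J5: waits 49, runs 49→52
J6: waits 52, runs 52→60
Sum = 0+14+31+37+49+52 = 183.
Difference = 192 − 183 = 9.

9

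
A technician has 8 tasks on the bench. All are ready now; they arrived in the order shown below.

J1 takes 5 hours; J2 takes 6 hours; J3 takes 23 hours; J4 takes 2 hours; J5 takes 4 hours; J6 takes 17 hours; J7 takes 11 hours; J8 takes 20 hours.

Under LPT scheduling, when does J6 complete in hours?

60

LPT (decreasing processing time): J3 J8 J6 J7 J2 J1 J5 J4.
J3: 0→23
J8: 23→43
J6: 43→60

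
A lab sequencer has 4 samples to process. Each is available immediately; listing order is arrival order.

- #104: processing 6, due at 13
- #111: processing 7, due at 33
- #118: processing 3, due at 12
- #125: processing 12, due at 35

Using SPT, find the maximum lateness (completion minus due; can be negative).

-4

SPT (increasing processing time): #118 #104 #111 #125.
#118: 0→3, due 12, lateness -9
#104: 3→9, due 13, lateness -4
#111: 9→16, due 33, lateness -17
#125: 16→28, due 35, lateness -7
Maximum = -4.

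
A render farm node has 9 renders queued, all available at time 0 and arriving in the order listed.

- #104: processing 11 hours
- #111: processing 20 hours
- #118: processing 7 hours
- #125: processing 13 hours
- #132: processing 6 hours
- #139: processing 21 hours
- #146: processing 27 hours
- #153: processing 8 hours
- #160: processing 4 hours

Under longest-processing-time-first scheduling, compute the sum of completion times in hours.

753

LPT (decreasing processing time): #146 #139 #111 #125 #104 #153 #118 #132 #160.
#146: 0→27
#139: 27→48
#111: 48→68
#125: 68→81
#104: 81→92
#153: 92→100
#118: 100→107
#132: 107→113
#160: 113→117
Sum = 27+48+68+81+92+100+107+113+117 = 753.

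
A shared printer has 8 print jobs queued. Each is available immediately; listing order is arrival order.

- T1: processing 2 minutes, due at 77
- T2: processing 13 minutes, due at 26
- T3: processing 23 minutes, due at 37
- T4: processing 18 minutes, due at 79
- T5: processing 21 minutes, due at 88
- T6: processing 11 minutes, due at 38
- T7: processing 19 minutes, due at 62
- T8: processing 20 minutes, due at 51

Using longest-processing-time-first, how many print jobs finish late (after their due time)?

LPT (decreasing processing time): T3 T5 T8 T7 T4 T2 T6 T1.
T3: 0→23, due 37, tardiness 0
T5: 23→44, due 88, tardiness 0
T8: 44→64, due 51, tardiness 13
T7: 64→83, due 62, tardiness 21
T4: 83→101, due 79, tardiness 22
T2: 101→114, due 26, tardiness 88
T6: 114→125, due 38, tardiness 87
T1: 125→127, due 77, tardiness 50
Late print jobs: 6.

6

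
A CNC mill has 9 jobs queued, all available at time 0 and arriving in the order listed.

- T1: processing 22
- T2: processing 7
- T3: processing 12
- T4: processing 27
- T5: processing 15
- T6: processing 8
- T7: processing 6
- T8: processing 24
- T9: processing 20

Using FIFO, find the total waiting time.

FIFO (arrival order): T1 T2 T3 T4 T5 T6 T7 T8 T9.
T1: waits 0, runs 0→22
T2: waits 22, runs 22→29
T3: waits 29, runs 29→41
T4: waits 41, runs 41→68
T5: waits 68, runs 68→83
T6: waits 83, runs 83→91
T7: waits 91, runs 91→97
T8: waits 97, runs 97→121
T9: waits 121, runs 121→141
Sum = 0+22+29+41+68+83+91+97+121 = 552.

552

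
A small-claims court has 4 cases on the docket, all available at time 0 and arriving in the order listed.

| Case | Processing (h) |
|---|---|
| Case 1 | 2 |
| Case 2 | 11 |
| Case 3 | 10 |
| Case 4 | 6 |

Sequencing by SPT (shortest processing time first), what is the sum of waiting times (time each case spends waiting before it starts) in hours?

28

SPT (increasing processing time): Case 1 Case 4 Case 3 Case 2.
Case 1: waits 0, runs 0→2
Case 4: waits 2, runs 2→8
Case 3: waits 8, runs 8→18
Case 2: waits 18, runs 18→29
Sum = 0+2+8+18 = 28.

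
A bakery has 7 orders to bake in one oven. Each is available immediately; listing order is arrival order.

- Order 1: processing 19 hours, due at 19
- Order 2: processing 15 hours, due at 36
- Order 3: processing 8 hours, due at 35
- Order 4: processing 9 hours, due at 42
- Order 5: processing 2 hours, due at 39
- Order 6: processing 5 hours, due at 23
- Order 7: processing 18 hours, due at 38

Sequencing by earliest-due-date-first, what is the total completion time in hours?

330

EDD (increasing due date): Order 1 Order 6 Order 3 Order 2 Order 7 Order 5 Order 4.
Order 1: 0→19
Order 6: 19→24
Order 3: 24→32
Order 2: 32→47
Order 7: 47→65
Order 5: 65→67
Order 4: 67→76
Sum = 19+24+32+47+65+67+76 = 330.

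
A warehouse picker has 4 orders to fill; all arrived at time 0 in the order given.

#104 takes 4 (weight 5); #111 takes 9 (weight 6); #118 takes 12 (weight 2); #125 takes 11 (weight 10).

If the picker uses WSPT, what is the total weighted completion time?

WSPT (decreasing weight/processing-time ratio): #104 #125 #111 #118.
#104: finishes 4, weight 5, w·C = 20
#125: finishes 15, weight 10, w·C = 150
#111: finishes 24, weight 6, w·C = 144
#118: finishes 36, weight 2, w·C = 72
Sum = 20+150+144+72 = 386.

386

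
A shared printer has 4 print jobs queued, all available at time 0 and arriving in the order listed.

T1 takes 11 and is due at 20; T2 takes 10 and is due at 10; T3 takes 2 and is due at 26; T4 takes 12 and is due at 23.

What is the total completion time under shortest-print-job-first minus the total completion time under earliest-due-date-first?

-27

SPT (increasing processing time): T3 T2 T1 T4.
T3: 0→2
T2: 2→12
T1: 12→23
T4: 23→35
Sum = 2+12+23+35 = 72.
EDD (increasing due date): T2 T1 T4 T3.
T2: 0→10
T1: 10→21
T4: 21→33
T3: 33→35
Sum = 10+21+33+35 = 99.
Difference = 72 − 99 = -27.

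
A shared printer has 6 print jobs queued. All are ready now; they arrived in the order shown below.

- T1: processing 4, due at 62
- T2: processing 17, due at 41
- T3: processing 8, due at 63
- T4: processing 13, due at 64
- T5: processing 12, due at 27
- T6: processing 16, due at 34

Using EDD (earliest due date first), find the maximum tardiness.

EDD (increasing due date): T5 T6 T2 T1 T3 T4.
T5: 0→12, due 27, tardiness 0
T6: 12→28, due 34, tardiness 0
T2: 28→45, due 41, tardiness 4
T1: 45→49, due 62, tardiness 0
T3: 49→57, due 63, tardiness 0
T4: 57→70, due 64, tardiness 6
Maximum = 6.

6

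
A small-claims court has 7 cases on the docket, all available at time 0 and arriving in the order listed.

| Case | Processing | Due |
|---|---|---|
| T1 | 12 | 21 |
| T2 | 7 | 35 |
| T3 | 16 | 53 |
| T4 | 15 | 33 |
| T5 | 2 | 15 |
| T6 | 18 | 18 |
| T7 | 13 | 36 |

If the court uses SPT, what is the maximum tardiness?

SPT (increasing processing time): T5 T2 T1 T7 T4 T3 T6.
T5: 0→2, due 15, tardiness 0
T2: 2→9, due 35, tardiness 0
T1: 9→21, due 21, tardiness 0
T7: 21→34, due 36, tardiness 0
T4: 34→49, due 33, tardiness 16
T3: 49→65, due 53, tardiness 12
T6: 65→83, due 18, tardiness 65
Maximum = 65.

65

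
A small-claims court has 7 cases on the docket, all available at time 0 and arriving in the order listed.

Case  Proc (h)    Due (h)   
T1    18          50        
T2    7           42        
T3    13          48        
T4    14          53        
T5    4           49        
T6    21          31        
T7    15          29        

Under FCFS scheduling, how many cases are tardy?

3

FIFO (arrival order): T1 T2 T3 T4 T5 T6 T7.
T1: 0→18, due 50, tardiness 0
T2: 18→25, due 42, tardiness 0
T3: 25→38, due 48, tardiness 0
T4: 38→52, due 53, tardiness 0
T5: 52→56, due 49, tardiness 7
T6: 56→77, due 31, tardiness 46
T7: 77→92, due 29, tardiness 63
Late cases: 3.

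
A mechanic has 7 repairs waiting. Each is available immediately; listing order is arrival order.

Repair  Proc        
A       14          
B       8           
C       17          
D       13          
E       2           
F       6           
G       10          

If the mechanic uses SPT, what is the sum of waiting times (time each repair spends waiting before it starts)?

144

SPT (increasing processing time): E F B G D A C.
E: waits 0, runs 0→2
F: waits 2, runs 2→8
B: waits 8, runs 8→16
G: waits 16, runs 16→26
D: waits 26, runs 26→39
A: waits 39, runs 39→53
C: waits 53, runs 53→70
Sum = 0+2+8+16+26+39+53 = 144.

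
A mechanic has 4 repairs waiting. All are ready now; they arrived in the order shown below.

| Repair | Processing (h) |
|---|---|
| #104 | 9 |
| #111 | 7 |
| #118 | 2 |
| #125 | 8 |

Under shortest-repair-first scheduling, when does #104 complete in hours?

26

SPT (increasing processing time): #118 #111 #125 #104.
#118: 0→2
#111: 2→9
#125: 9→17
#104: 17→26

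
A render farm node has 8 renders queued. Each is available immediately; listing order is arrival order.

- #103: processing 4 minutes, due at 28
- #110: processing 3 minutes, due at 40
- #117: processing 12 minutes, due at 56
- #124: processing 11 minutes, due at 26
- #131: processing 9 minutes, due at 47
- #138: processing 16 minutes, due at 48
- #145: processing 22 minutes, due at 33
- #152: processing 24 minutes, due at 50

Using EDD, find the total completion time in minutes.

EDD (increasing due date): #124 #103 #145 #110 #131 #138 #152 #117.
#124: 0→11
#103: 11→15
#145: 15→37
#110: 37→40
#131: 40→49
#138: 49→65
#152: 65→89
#117: 89→101
Sum = 11+15+37+40+49+65+89+101 = 407.

407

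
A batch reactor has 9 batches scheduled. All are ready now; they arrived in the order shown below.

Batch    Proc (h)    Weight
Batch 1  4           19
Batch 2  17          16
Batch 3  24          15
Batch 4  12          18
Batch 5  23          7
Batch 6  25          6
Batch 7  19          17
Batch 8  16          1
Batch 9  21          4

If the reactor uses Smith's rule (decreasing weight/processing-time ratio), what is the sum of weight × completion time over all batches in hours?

WSPT (decreasing weight/processing-time ratio): Batch 1 Batch 4 Batch 2 Batch 7 Batch 3 Batch 5 Batch 6 Batch 9 Batch 8.
Batch 1: finishes 4, weight 19, w·C = 76
Batch 4: finishes 16, weight 18, w·C = 288
Batch 2: finishes 33, weight 16, w·C = 528
Batch 7: finishes 52, weight 17, w·C = 884
Batch 3: finishes 76, weight 15, w·C = 1140
Batch 5: finishes 99, weight 7, w·C = 693
Batch 6: finishes 124, weight 6, w·C = 744
Batch 9: finishes 145, weight 4, w·C = 580
Batch 8: finishes 161, weight 1, w·C = 161
Sum = 76+288+528+884+1140+693+744+580+161 = 5094.

5094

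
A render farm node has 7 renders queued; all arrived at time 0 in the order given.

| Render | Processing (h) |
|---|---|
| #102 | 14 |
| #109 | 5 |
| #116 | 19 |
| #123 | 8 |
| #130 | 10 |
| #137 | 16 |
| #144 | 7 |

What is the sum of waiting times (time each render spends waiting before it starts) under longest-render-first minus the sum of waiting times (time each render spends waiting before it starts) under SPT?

LPT (decreasing processing time): #116 #137 #102 #130 #123 #144 #109.
#116: waits 0, runs 0→19
#137: waits 19, runs 19→35
#102: waits 35, runs 35→49
#130: waits 49, runs 49→59
#123: waits 59, runs 59→67
#144: waits 67, runs 67→74
#109: waits 74, runs 74→79
Sum = 0+19+35+49+59+67+74 = 303.
SPT (increasing processing time): #109 #144 #123 #130 #102 #137 #116.
#109: waits 0, runs 0→5
#144: waits 5, runs 5→12
#123: waits 12, runs 12→20
#130: waits 20, runs 20→30
#102: waits 30, runs 30→44
#137: waits 44, runs 44→60
#116: waits 60, runs 60→79
Sum = 0+5+12+20+30+44+60 = 171.
Difference = 303 − 171 = 132.

132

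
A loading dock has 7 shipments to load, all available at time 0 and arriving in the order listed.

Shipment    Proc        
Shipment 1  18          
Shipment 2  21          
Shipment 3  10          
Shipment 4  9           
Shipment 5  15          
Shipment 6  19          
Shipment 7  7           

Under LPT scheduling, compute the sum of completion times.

466

LPT (decreasing processing time): Shipment 2 Shipment 6 Shipment 1 Shipment 5 Shipment 3 Shipment 4 Shipment 7.
Shipment 2: 0→21
Shipment 6: 21→40
Shipment 1: 40→58
Shipment 5: 58→73
Shipment 3: 73→83
Shipment 4: 83→92
Shipment 7: 92→99
Sum = 21+40+58+73+83+92+99 = 466.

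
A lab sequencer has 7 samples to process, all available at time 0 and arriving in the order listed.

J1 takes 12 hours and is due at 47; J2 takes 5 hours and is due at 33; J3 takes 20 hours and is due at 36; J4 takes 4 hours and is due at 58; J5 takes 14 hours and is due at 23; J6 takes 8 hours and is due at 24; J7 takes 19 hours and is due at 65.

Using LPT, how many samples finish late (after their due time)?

5

LPT (decreasing processing time): J3 J7 J5 J1 J6 J2 J4.
J3: 0→20, due 36, tardiness 0
J7: 20→39, due 65, tardiness 0
J5: 39→53, due 23, tardiness 30
J1: 53→65, due 47, tardiness 18
J6: 65→73, due 24, tardiness 49
J2: 73→78, due 33, tardiness 45
J4: 78→82, due 58, tardiness 24
Late samples: 5.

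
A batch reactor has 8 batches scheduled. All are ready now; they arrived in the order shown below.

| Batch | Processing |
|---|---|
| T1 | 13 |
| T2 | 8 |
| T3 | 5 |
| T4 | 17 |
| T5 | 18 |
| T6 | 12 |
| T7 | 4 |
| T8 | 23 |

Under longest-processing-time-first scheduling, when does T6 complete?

83

LPT (decreasing processing time): T8 T5 T4 T1 T6 T2 T3 T7.
T8: 0→23
T5: 23→41
T4: 41→58
T1: 58→71
T6: 71→83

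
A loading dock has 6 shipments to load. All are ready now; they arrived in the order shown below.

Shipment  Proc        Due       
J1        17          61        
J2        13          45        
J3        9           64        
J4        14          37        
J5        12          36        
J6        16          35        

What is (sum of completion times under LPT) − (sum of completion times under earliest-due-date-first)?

LPT (decreasing processing time): J1 J6 J4 J2 J5 J3.
J1: 0→17
J6: 17→33
J4: 33→47
J2: 47→60
J5: 60→72
J3: 72→81
Sum = 17+33+47+60+72+81 = 310.
EDD (increasing due date): J6 J5 J4 J2 J1 J3.
J6: 0→16
J5: 16→28
J4: 28→42
J2: 42→55
J1: 55→72
J3: 72→81
Sum = 16+28+42+55+72+81 = 294.
Difference = 310 − 294 = 16.

16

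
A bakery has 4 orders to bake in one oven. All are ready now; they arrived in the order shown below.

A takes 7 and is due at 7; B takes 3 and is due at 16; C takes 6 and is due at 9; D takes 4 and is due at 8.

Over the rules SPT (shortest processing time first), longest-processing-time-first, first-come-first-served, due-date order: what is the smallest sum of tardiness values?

SPT (increasing processing time): B D C A.
B: 0→3, due 16, tardiness 0
D: 3→7, due 8, tardiness 0
C: 7→13, due 9, tardiness 4
A: 13→20, due 7, tardiness 13
Sum = 0+0+4+13 = 17.
LPT (decreasing processing time): A C D B.
A: 0→7, due 7, tardiness 0
C: 7→13, due 9, tardiness 4
D: 13→17, due 8, tardiness 9
B: 17→20, due 16, tardiness 4
Sum = 0+4+9+4 = 17.
FIFO (arrival order): A B C D.
A: 0→7, due 7, tardiness 0
B: 7→10, due 16, tardiness 0
C: 10→16, due 9, tardiness 7
D: 16→20, due 8, tardiness 12
Sum = 0+0+7+12 = 19.
EDD (increasing due date): A D C B.
A: 0→7, due 7, tardiness 0
D: 7→11, due 8, tardiness 3
C: 11→17, due 9, tardiness 8
B: 17→20, due 16, tardiness 4
Sum = 0+3+8+4 = 15.
SPT 17, LPT 17, FIFO 19, EDD 15 → minimum 15.

15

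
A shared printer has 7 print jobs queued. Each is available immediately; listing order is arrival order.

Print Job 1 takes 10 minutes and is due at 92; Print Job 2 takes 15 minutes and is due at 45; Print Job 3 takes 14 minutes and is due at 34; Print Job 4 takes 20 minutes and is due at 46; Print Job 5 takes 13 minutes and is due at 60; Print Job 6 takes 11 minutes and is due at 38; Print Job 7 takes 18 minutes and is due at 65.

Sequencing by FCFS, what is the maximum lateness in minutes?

45

FIFO (arrival order): Print Job 1 Print Job 2 Print Job 3 Print Job 4 Print Job 5 Print Job 6 Print Job 7.
Print Job 1: 0→10, due 92, lateness -82
Print Job 2: 10→25, due 45, lateness -20
Print Job 3: 25→39, due 34, lateness 5
Print Job 4: 39→59, due 46, lateness 13
Print Job 5: 59→72, due 60, lateness 12
Print Job 6: 72→83, due 38, lateness 45
Print Job 7: 83→101, due 65, lateness 36
Maximum = 45.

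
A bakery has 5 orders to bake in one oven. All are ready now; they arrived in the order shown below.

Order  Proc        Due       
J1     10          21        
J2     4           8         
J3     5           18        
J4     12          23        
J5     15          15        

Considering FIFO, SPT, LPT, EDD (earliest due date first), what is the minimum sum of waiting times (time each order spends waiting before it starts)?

63

FIFO (arrival order): J1 J2 J3 J4 J5.
J1: waits 0, runs 0→10
J2: waits 10, runs 10→14
J3: waits 14, runs 14→19
J4: waits 19, runs 19→31
J5: waits 31, runs 31→46
Sum = 0+10+14+19+31 = 74.
SPT (increasing processing time): J2 J3 J1 J4 J5.
J2: waits 0, runs 0→4
J3: waits 4, runs 4→9
J1: waits 9, runs 9→19
J4: waits 19, runs 19→31
J5: waits 31, runs 31→46
Sum = 0+4+9+19+31 = 63.
LPT (decreasing processing time): J5 J4 J1 J3 J2.
J5: waits 0, runs 0→15
J4: waits 15, runs 15→27
J1: waits 27, runs 27→37
J3: waits 37, runs 37→42
J2: waits 42, runs 42→46
Sum = 0+15+27+37+42 = 121.
EDD (increasing due date): J2 J5 J3 J1 J4.
J2: waits 0, runs 0→4
J5: waits 4, runs 4→19
J3: waits 19, runs 19→24
J1: waits 24, runs 24→34
J4: waits 34, runs 34→46
Sum = 0+4+19+24+34 = 81.
FIFO 74, SPT 63, LPT 121, EDD 81 → minimum 63.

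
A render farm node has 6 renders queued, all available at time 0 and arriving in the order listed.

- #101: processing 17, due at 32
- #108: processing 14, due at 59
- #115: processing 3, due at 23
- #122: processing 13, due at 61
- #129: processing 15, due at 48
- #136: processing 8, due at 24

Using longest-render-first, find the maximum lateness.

LPT (decreasing processing time): #101 #129 #108 #122 #136 #115.
#101: 0→17, due 32, lateness -15
#129: 17→32, due 48, lateness -16
#108: 32→46, due 59, lateness -13
#122: 46→59, due 61, lateness -2
#136: 59→67, due 24, lateness 43
#115: 67→70, due 23, lateness 47
Maximum = 47.

47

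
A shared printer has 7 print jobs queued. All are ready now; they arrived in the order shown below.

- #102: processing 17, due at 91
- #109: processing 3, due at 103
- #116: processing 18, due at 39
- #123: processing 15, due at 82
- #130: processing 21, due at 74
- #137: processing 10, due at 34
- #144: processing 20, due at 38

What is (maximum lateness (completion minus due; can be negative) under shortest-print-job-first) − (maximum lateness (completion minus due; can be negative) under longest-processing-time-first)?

-22

SPT (increasing processing time): #109 #137 #123 #102 #116 #144 #130.
#109: 0→3, due 103, lateness -100
#137: 3→13, due 34, lateness -21
#123: 13→28, due 82, lateness -54
#102: 28→45, due 91, lateness -46
#116: 45→63, due 39, lateness 24
#144: 63→83, due 38, lateness 45
#130: 83→104, due 74, lateness 30
Maximum = 45.
LPT (decreasing processing time): #130 #144 #116 #102 #123 #137 #109.
#130: 0→21, due 74, lateness -53
#144: 21→41, due 38, lateness 3
#116: 41→59, due 39, lateness 20
#102: 59→76, due 91, lateness -15
#123: 76→91, due 82, lateness 9
#137: 91→101, due 34, lateness 67
#109: 101→104, due 103, lateness 1
Maximum = 67.
Difference = 45 − 67 = -22.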